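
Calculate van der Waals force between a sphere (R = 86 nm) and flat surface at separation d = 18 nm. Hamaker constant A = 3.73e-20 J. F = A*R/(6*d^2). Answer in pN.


Convert to SI: R = 86 nm = 8.6e-08 m, d = 18 nm = 1.8e-08 m
F = A * R / (6 * d^2)
F = 3.73e-20 * 8.6e-08 / (6 * (1.8e-08)^2)
F = 1.6501e-12 N = 1.65 pN

1.65


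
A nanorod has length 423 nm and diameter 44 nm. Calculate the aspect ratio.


Aspect ratio AR = length / diameter
AR = 423 / 44
AR = 9.61

9.61


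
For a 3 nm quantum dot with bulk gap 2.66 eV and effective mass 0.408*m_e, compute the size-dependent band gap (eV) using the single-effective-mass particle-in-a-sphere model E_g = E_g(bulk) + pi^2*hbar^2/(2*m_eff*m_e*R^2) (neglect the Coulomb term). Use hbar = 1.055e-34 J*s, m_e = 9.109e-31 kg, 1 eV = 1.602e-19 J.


Radius R = 3/2 nm = 1.5e-09 m
Confinement energy dE = pi^2 * hbar^2 / (2 * m_eff * m_e * R^2)
dE = pi^2 * (1.055e-34)^2 / (2 * 0.408 * 9.109e-31 * (1.5e-09)^2) J, divided by 1.602e-19 J/eV
dE = 0.41 eV
Total band gap = E_g(bulk) + dE = 2.66 + 0.41 = 3.07 eV

3.07


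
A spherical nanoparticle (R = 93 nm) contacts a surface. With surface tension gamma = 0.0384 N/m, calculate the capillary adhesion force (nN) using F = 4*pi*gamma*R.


Convert radius: R = 93 nm = 9.3e-08 m
F = 4 * pi * gamma * R
F = 4 * pi * 0.0384 * 9.3e-08
F = 4.4877e-08 N = 44.877 nN

44.877


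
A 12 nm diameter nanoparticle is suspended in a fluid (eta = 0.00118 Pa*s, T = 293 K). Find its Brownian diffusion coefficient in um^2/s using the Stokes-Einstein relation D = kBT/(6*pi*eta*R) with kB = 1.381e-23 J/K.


Radius R = 12/2 = 6 nm = 6e-09 m
D = kB*T / (6*pi*eta*R)
D = 1.381e-23 * 293 / (6 * pi * 0.00118 * 6e-09)
D = 3.03198e-11 m^2/s = 30.32 um^2/s

30.32


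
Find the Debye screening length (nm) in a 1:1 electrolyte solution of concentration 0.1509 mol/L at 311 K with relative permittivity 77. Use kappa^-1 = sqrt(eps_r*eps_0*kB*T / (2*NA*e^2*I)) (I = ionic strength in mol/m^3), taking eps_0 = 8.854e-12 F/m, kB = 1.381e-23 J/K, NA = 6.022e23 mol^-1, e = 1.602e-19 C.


Ionic strength I = 0.1509 * 1^2 * 1000 = 150.9 mol/m^3
kappa^-1 = sqrt(77 * 8.854e-12 * 1.381e-23 * 311 / (2 * 6.022e23 * (1.602e-19)^2 * 150.9))
kappa^-1 = 0.792 nm

0.792


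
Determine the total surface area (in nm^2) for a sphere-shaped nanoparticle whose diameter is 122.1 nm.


Radius r = 122.1/2 = 61.05 nm
Surface area SA = 4 * pi * r^2
SA = 4 * pi * (61.05)^2
SA = 46836.15 nm^2

46836.15


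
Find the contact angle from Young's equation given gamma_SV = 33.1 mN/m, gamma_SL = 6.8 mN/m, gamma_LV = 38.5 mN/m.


cos(theta) = (gamma_SV - gamma_SL) / gamma_LV
cos(theta) = (33.1 - 6.8) / 38.5
cos(theta) = 0.683117
theta = arccos(0.683117) = 46.91 degrees

46.91


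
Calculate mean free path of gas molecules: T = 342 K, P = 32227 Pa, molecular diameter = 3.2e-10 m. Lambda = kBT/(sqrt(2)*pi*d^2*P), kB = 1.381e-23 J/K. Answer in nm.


Mean free path: lambda = kB*T / (sqrt(2) * pi * d^2 * P)
lambda = 1.381e-23 * 342 / (sqrt(2) * pi * (3.2e-10)^2 * 32227)
lambda = 3.22133e-07 m
lambda = 322.13 nm

322.13


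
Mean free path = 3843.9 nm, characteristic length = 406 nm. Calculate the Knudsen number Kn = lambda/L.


Knudsen number Kn = lambda / L
Kn = 3843.9 / 406
Kn = 9.4677

9.4677


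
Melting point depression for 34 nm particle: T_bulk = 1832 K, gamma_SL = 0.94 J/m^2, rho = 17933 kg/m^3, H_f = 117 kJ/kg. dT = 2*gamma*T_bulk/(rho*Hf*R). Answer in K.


Radius R = 34/2 = 17 nm = 1.7e-08 m
Convert H_f = 117 kJ/kg = 117000 J/kg
dT = 2 * gamma_SL * T_bulk / (rho * H_f * R)
dT = 2 * 0.94 * 1832 / (17933 * 117000 * 1.7e-08)
dT = 96.6 K

96.6


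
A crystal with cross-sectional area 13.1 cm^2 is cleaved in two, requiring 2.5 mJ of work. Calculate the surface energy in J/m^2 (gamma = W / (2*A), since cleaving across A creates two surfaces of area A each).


Convert: A = 13.1 cm^2 = 0.00131 m^2, W = 2.5 mJ = 0.0025 J
Cleaving exposes two faces of area A, so total new surface = 2*A and gamma = W / (2*A)
gamma = 0.0025 / (2 * 0.00131)
gamma = 0.954 J/m^2

0.954


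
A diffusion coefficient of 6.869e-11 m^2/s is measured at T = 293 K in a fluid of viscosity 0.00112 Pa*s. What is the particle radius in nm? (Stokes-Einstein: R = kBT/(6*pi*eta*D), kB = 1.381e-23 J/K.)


Stokes-Einstein: R = kB*T / (6*pi*eta*D)
R = 1.381e-23 * 293 / (6 * pi * 0.00112 * 6.869e-11)
R = 2.79029e-09 m = 2.79 nm

2.79


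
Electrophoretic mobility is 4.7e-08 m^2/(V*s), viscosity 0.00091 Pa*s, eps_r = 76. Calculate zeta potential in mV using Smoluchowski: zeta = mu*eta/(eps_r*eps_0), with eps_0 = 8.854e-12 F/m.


Smoluchowski equation: zeta = mu * eta / (eps_r * eps_0)
zeta = 4.7e-08 * 0.00091 / (76 * 8.854e-12)
zeta = 0.06356 V = 63.56 mV

63.56


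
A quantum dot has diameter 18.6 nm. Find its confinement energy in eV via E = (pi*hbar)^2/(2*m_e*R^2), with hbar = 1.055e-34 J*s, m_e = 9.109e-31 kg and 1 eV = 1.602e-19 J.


Radius R = 18.6/2 = 9.3 nm = 9.3e-09 m
E = (pi * 1.055e-34)^2 / (2 * 9.109e-31 * (9.3e-09)^2)
E(J) = 6.97169e-22
E = E(J) / 1.602e-19 = 0.0044 eV

0.0044


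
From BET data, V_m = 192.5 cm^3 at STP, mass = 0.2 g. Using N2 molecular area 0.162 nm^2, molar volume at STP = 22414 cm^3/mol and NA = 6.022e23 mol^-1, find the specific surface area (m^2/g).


Number of moles in monolayer = V_m / 22414 = 192.5 / 22414 = 0.00858838
Number of molecules = moles * NA = 0.00858838 * 6.022e23
SA = molecules * sigma / mass
SA = (192.5 / 22414) * 6.022e23 * 0.162e-18 / 0.2
SA = 4189.3 m^2/g

4189.3


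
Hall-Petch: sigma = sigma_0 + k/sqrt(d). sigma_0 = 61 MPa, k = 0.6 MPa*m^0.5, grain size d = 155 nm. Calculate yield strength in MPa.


d = 155 nm = 1.55e-07 m
sqrt(d) = 0.0003937004
Hall-Petch contribution = k / sqrt(d) = 0.6 / 0.0003937004 = 1524.0 MPa
sigma = sigma_0 + k/sqrt(d) = 61 + 1524.0 = 1585.0 MPa

1585.0


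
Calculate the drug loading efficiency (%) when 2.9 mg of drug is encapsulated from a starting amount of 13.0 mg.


Drug loading efficiency = (drug loaded / drug initial) * 100
DLE = 2.9 / 13.0 * 100
DLE = 0.2231 * 100
DLE = 22.31%

22.31


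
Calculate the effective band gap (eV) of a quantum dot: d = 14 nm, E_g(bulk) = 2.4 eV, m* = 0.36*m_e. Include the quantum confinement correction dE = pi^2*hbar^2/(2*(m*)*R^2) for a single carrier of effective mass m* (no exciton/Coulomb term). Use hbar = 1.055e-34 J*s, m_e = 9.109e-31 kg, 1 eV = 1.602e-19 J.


Radius R = 14/2 nm = 7e-09 m
Confinement energy dE = pi^2 * hbar^2 / (2 * m_eff * m_e * R^2)
dE = pi^2 * (1.055e-34)^2 / (2 * 0.36 * 9.109e-31 * (7e-09)^2) J, divided by 1.602e-19 J/eV
dE = 0.0213 eV
Total band gap = E_g(bulk) + dE = 2.4 + 0.0213 = 2.4213 eV

2.4213


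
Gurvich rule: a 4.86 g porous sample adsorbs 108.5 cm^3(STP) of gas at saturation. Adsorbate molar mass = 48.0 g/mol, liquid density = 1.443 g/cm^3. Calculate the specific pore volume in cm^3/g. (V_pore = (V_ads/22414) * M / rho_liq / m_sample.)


Moles adsorbed n = V_ads / 22414 = 108.5 / 22414 = 4.840725e-03 mol
Liquid volume V_liq = n * M / rho_liq = 4.840725e-03 * 48.0 / 1.443 = 0.16102 cm^3
Specific pore volume V_pore = V_liq / m_sample = 0.16102 / 4.86
V_pore = 0.0331 cm^3/g

0.0331


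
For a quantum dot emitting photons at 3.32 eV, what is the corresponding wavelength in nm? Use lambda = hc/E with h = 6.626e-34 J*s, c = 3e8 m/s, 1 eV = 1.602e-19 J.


Convert energy: E = 3.32 eV = 3.32 * 1.602e-19 = 5.31864e-19 J
lambda = h*c / E = 6.626e-34 * 3e8 / 5.31864e-19
lambda = 3.73742e-07 m = 373.7 nm

373.7


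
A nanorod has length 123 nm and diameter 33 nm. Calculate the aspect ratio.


Aspect ratio AR = length / diameter
AR = 123 / 33
AR = 3.73

3.73


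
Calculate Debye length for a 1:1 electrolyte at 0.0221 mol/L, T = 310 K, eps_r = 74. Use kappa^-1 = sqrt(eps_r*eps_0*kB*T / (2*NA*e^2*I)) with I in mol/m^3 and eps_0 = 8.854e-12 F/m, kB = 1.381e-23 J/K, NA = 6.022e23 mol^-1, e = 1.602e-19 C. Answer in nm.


Ionic strength I = 0.0221 * 1^2 * 1000 = 22.1 mol/m^3
kappa^-1 = sqrt(74 * 8.854e-12 * 1.381e-23 * 310 / (2 * 6.022e23 * (1.602e-19)^2 * 22.1))
kappa^-1 = 2.026 nm

2.026


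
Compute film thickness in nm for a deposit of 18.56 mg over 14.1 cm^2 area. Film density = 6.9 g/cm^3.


Convert: m = 18.56 mg = 1.8560e-05 kg, A = 14.1 cm^2 = 1.4100e-03 m^2, rho = 6.9 g/cm^3 = 6900 kg/m^3
t = m / (A * rho)
t = 1.8560e-05 / (1.4100e-03 * 6900)
t = 1.9077e-06 m = 1907.7 nm

1907.7


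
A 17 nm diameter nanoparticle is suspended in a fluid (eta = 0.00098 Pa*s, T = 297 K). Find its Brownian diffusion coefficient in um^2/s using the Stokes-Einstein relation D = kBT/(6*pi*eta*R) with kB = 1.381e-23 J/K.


Radius R = 17/2 = 8.5 nm = 8.5e-09 m
D = kB*T / (6*pi*eta*R)
D = 1.381e-23 * 297 / (6 * pi * 0.00098 * 8.5e-09)
D = 2.61219e-11 m^2/s = 26.122 um^2/s

26.122


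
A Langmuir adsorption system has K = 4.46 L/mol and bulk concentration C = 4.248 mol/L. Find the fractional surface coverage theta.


Langmuir isotherm: theta = K*C / (1 + K*C)
K*C = 4.46 * 4.248 = 18.94608
theta = 18.94608 / (1 + 18.94608) = 18.94608 / 19.94608
theta = 0.9499

0.9499


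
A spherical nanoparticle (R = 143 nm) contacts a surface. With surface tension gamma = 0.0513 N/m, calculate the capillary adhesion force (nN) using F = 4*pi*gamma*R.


Convert radius: R = 143 nm = 1.43e-07 m
F = 4 * pi * gamma * R
F = 4 * pi * 0.0513 * 1.43e-07
F = 9.21856e-08 N = 92.1856 nN

92.1856


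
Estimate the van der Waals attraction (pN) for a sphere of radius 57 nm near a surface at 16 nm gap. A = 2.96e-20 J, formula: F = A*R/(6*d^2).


Convert to SI: R = 57 nm = 5.7e-08 m, d = 16 nm = 1.6e-08 m
F = A * R / (6 * d^2)
F = 2.96e-20 * 5.7e-08 / (6 * (1.6e-08)^2)
F = 1.09844e-12 N = 1.098 pN

1.098


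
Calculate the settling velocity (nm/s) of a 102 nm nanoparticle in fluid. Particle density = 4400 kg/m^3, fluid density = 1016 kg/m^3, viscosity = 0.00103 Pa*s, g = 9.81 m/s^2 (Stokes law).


Radius R = 102/2 nm = 5.1e-08 m
Density difference = 4400 - 1016 = 3384 kg/m^3
v = 2 * R^2 * (rho_p - rho_f) * g / (9 * eta)
v = 2 * (5.1e-08)^2 * 3384 * 9.81 / (9 * 0.00103)
v = 1.8629e-08 m/s = 18.629 nm/s

18.629


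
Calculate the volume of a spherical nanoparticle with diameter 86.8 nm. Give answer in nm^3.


Radius r = 86.8/2 = 43.4 nm
Volume V = (4/3) * pi * r^3
V = (4/3) * pi * (43.4)^3
V = 342418.96 nm^3

342418.96


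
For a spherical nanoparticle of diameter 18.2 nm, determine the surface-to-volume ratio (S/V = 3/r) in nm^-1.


Radius r = 18.2/2 = 9.1 nm
S/V = 3 / r = 3 / 9.1
S/V = 0.3297 nm^-1

0.3297


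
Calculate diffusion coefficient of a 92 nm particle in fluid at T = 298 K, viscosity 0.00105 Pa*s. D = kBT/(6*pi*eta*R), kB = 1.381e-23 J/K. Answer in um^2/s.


Radius R = 92/2 = 46 nm = 4.6e-08 m
D = kB*T / (6*pi*eta*R)
D = 1.381e-23 * 298 / (6 * pi * 0.00105 * 4.6e-08)
D = 4.52024e-12 m^2/s = 4.52 um^2/s

4.52


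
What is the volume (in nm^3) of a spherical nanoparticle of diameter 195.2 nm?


Radius r = 195.2/2 = 97.6 nm
Volume V = (4/3) * pi * r^3
V = (4/3) * pi * (97.6)^3
V = 3894377.63 nm^3

3894377.63


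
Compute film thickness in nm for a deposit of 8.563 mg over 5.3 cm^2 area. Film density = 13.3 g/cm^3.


Convert: m = 8.563 mg = 8.5630e-06 kg, A = 5.3 cm^2 = 5.3000e-04 m^2, rho = 13.3 g/cm^3 = 13300 kg/m^3
t = m / (A * rho)
t = 8.5630e-06 / (5.3000e-04 * 13300)
t = 1.2148e-06 m = 1214.8 nm

1214.8


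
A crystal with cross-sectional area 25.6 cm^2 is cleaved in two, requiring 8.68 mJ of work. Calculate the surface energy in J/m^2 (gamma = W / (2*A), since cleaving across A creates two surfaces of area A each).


Convert: A = 25.6 cm^2 = 0.00256 m^2, W = 8.68 mJ = 0.00868 J
Cleaving exposes two faces of area A, so total new surface = 2*A and gamma = W / (2*A)
gamma = 0.00868 / (2 * 0.00256)
gamma = 1.695 J/m^2

1.695


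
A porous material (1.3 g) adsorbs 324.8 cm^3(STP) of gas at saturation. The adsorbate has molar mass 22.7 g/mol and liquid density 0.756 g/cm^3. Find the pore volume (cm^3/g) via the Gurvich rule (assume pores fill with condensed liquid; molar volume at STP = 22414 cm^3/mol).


Moles adsorbed n = V_ads / 22414 = 324.8 / 22414 = 1.449094e-02 mol
Liquid volume V_liq = n * M / rho_liq = 1.449094e-02 * 22.7 / 0.756 = 0.43511 cm^3
Specific pore volume V_pore = V_liq / m_sample = 0.43511 / 1.3
V_pore = 0.3347 cm^3/g

0.3347


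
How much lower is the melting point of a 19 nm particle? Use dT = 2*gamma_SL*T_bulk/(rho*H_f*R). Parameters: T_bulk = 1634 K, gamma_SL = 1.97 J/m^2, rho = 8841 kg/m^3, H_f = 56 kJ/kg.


Radius R = 19/2 = 9.5 nm = 9.5e-09 m
Convert H_f = 56 kJ/kg = 56000 J/kg
dT = 2 * gamma_SL * T_bulk / (rho * H_f * R)
dT = 2 * 1.97 * 1634 / (8841 * 56000 * 9.5e-09)
dT = 1368.8 K

1368.8


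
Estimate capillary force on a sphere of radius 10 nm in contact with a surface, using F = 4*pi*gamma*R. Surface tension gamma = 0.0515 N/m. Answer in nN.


Convert radius: R = 10 nm = 1e-08 m
F = 4 * pi * gamma * R
F = 4 * pi * 0.0515 * 1e-08
F = 6.47168e-09 N = 6.4717 nN

6.4717


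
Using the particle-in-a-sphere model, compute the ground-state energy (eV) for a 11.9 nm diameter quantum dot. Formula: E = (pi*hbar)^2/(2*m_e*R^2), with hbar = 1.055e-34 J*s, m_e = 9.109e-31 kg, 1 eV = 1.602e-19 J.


Radius R = 11.9/2 = 5.95 nm = 5.95e-09 m
E = (pi * 1.055e-34)^2 / (2 * 9.109e-31 * (5.95e-09)^2)
E(J) = 1.70322e-21
E = E(J) / 1.602e-19 = 0.0106 eV

0.0106


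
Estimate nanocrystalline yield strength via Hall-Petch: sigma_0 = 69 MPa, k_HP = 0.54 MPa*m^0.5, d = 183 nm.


d = 183 nm = 1.83e-07 m
sqrt(d) = 0.000427785
Hall-Petch contribution = k / sqrt(d) = 0.54 / 0.000427785 = 1262.3 MPa
sigma = sigma_0 + k/sqrt(d) = 69 + 1262.3 = 1331.3 MPa

1331.3


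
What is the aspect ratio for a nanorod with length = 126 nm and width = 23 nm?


Aspect ratio AR = length / diameter
AR = 126 / 23
AR = 5.48

5.48


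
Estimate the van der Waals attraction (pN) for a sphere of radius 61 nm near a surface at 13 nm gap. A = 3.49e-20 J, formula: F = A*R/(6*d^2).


Convert to SI: R = 61 nm = 6.1e-08 m, d = 13 nm = 1.3e-08 m
F = A * R / (6 * d^2)
F = 3.49e-20 * 6.1e-08 / (6 * (1.3e-08)^2)
F = 2.09951e-12 N = 2.1 pN

2.1


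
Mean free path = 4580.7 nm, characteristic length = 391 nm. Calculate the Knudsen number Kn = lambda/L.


Knudsen number Kn = lambda / L
Kn = 4580.7 / 391
Kn = 11.7153

11.7153


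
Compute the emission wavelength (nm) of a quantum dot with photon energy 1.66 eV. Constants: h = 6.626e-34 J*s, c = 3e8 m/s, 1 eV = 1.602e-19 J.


Convert energy: E = 1.66 eV = 1.66 * 1.602e-19 = 2.65932e-19 J
lambda = h*c / E = 6.626e-34 * 3e8 / 2.65932e-19
lambda = 7.47484e-07 m = 747.5 nm

747.5


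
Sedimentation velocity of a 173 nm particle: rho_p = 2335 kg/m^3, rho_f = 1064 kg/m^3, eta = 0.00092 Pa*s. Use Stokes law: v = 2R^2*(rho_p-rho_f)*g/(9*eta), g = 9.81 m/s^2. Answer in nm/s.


Radius R = 173/2 nm = 8.65e-08 m
Density difference = 2335 - 1064 = 1271 kg/m^3
v = 2 * R^2 * (rho_p - rho_f) * g / (9 * eta)
v = 2 * (8.65e-08)^2 * 1271 * 9.81 / (9 * 0.00092)
v = 2.25344e-08 m/s = 22.5344 nm/s

22.5344


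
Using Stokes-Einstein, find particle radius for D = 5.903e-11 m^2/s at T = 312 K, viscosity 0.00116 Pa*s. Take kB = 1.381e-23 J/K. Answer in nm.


Stokes-Einstein: R = kB*T / (6*pi*eta*D)
R = 1.381e-23 * 312 / (6 * pi * 0.00116 * 5.903e-11)
R = 3.33823e-09 m = 3.34 nm

3.34


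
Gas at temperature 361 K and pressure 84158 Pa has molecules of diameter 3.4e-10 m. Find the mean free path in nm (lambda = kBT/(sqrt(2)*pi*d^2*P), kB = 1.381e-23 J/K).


Mean free path: lambda = kB*T / (sqrt(2) * pi * d^2 * P)
lambda = 1.381e-23 * 361 / (sqrt(2) * pi * (3.4e-10)^2 * 84158)
lambda = 1.15341e-07 m
lambda = 115.34 nm

115.34


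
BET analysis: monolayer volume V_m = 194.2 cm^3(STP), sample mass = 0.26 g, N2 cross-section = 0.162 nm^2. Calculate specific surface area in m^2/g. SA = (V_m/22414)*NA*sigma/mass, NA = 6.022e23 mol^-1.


Number of moles in monolayer = V_m / 22414 = 194.2 / 22414 = 0.00866423
Number of molecules = moles * NA = 0.00866423 * 6.022e23
SA = molecules * sigma / mass
SA = (194.2 / 22414) * 6.022e23 * 0.162e-18 / 0.26
SA = 3251.0 m^2/g

3251.0


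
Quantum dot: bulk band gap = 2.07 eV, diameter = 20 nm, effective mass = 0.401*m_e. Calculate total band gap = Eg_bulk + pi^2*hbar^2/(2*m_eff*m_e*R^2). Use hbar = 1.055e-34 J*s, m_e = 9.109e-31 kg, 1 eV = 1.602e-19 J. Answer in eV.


Radius R = 20/2 nm = 1e-08 m
Confinement energy dE = pi^2 * hbar^2 / (2 * m_eff * m_e * R^2)
dE = pi^2 * (1.055e-34)^2 / (2 * 0.401 * 9.109e-31 * (1e-08)^2) J, divided by 1.602e-19 J/eV
dE = 0.0094 eV
Total band gap = E_g(bulk) + dE = 2.07 + 0.0094 = 2.0794 eV

2.0794


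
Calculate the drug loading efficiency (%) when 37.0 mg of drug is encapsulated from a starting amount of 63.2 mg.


Drug loading efficiency = (drug loaded / drug initial) * 100
DLE = 37.0 / 63.2 * 100
DLE = 0.5854 * 100
DLE = 58.54%

58.54


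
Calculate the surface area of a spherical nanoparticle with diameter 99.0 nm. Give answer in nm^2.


Radius r = 99.0/2 = 49.5 nm
Surface area SA = 4 * pi * r^2
SA = 4 * pi * (49.5)^2
SA = 30790.75 nm^2

30790.75


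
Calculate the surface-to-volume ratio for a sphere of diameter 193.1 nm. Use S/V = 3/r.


Radius r = 193.1/2 = 96.55 nm
S/V = 3 / r = 3 / 96.55
S/V = 0.0311 nm^-1

0.0311


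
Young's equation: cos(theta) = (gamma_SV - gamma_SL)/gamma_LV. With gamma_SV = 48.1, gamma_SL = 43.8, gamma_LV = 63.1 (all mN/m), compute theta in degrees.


cos(theta) = (gamma_SV - gamma_SL) / gamma_LV
cos(theta) = (48.1 - 43.8) / 63.1
cos(theta) = 0.068146
theta = arccos(0.068146) = 86.09 degrees

86.09


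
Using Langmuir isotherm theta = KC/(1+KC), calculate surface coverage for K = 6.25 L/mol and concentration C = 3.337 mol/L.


Langmuir isotherm: theta = K*C / (1 + K*C)
K*C = 6.25 * 3.337 = 20.85625
theta = 20.85625 / (1 + 20.85625) = 20.85625 / 21.85625
theta = 0.9542

0.9542


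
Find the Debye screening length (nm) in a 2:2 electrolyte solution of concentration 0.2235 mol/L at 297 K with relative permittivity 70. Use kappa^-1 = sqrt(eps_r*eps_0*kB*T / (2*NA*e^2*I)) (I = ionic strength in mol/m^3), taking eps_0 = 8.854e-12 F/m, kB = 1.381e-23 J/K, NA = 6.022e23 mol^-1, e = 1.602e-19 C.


Ionic strength I = 0.2235 * 2^2 * 1000 = 894 mol/m^3
kappa^-1 = sqrt(70 * 8.854e-12 * 1.381e-23 * 297 / (2 * 6.022e23 * (1.602e-19)^2 * 894))
kappa^-1 = 0.303 nm

0.303


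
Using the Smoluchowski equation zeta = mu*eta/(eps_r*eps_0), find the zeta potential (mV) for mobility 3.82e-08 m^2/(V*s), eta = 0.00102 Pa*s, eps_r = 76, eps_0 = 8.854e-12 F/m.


Smoluchowski equation: zeta = mu * eta / (eps_r * eps_0)
zeta = 3.82e-08 * 0.00102 / (76 * 8.854e-12)
zeta = 0.057904 V = 57.9 mV

57.9


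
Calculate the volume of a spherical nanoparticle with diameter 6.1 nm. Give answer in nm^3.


Radius r = 6.1/2 = 3.05 nm
Volume V = (4/3) * pi * r^3
V = (4/3) * pi * (3.05)^3
V = 118.85 nm^3

118.85


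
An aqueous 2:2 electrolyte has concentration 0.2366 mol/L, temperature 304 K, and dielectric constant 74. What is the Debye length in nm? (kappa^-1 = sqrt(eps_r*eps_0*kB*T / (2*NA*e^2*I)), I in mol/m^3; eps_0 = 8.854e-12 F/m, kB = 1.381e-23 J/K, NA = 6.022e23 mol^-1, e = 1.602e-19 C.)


Ionic strength I = 0.2366 * 2^2 * 1000 = 946.4 mol/m^3
kappa^-1 = sqrt(74 * 8.854e-12 * 1.381e-23 * 304 / (2 * 6.022e23 * (1.602e-19)^2 * 946.4))
kappa^-1 = 0.307 nm

0.307


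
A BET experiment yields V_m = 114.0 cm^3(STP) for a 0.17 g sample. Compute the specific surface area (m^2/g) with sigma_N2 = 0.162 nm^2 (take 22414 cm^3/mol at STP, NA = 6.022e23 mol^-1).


Number of moles in monolayer = V_m / 22414 = 114.0 / 22414 = 0.00508611
Number of molecules = moles * NA = 0.00508611 * 6.022e23
SA = molecules * sigma / mass
SA = (114.0 / 22414) * 6.022e23 * 0.162e-18 / 0.17
SA = 2918.7 m^2/g

2918.7


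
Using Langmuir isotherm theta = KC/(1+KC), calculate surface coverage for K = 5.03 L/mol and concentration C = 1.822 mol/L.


Langmuir isotherm: theta = K*C / (1 + K*C)
K*C = 5.03 * 1.822 = 9.16466
theta = 9.16466 / (1 + 9.16466) = 9.16466 / 10.16466
theta = 0.9016

0.9016


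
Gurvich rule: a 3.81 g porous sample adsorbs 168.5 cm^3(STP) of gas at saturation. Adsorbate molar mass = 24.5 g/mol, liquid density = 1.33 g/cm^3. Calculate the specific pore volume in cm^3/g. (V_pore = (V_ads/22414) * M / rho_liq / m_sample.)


Moles adsorbed n = V_ads / 22414 = 168.5 / 22414 = 7.517623e-03 mol
Liquid volume V_liq = n * M / rho_liq = 7.517623e-03 * 24.5 / 1.33 = 0.13848 cm^3
Specific pore volume V_pore = V_liq / m_sample = 0.13848 / 3.81
V_pore = 0.0363 cm^3/g

0.0363


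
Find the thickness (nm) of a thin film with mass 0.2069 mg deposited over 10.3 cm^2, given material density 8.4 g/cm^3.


Convert: m = 0.2069 mg = 2.0690e-07 kg, A = 10.3 cm^2 = 1.0300e-03 m^2, rho = 8.4 g/cm^3 = 8400 kg/m^3
t = m / (A * rho)
t = 2.0690e-07 / (1.0300e-03 * 8400)
t = 2.3914e-08 m = 23.9 nm

23.9


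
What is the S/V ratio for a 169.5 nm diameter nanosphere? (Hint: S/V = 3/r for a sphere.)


Radius r = 169.5/2 = 84.75 nm
S/V = 3 / r = 3 / 84.75
S/V = 0.0354 nm^-1

0.0354


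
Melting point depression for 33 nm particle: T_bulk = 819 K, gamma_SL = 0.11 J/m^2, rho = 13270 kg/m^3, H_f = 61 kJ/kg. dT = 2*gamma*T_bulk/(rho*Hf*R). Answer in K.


Radius R = 33/2 = 16.5 nm = 1.65e-08 m
Convert H_f = 61 kJ/kg = 61000 J/kg
dT = 2 * gamma_SL * T_bulk / (rho * H_f * R)
dT = 2 * 0.11 * 819 / (13270 * 61000 * 1.65e-08)
dT = 13.5 K

13.5


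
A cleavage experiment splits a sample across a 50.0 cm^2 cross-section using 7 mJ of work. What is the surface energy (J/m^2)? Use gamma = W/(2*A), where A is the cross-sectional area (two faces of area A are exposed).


Convert: A = 50.0 cm^2 = 0.005 m^2, W = 7 mJ = 0.007 J
Cleaving exposes two faces of area A, so total new surface = 2*A and gamma = W / (2*A)
gamma = 0.007 / (2 * 0.005)
gamma = 0.7 J/m^2

0.7


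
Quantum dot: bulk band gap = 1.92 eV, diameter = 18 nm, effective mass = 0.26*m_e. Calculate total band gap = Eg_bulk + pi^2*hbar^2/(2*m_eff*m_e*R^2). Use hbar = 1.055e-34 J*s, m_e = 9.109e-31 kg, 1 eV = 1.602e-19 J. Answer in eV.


Radius R = 18/2 nm = 9e-09 m
Confinement energy dE = pi^2 * hbar^2 / (2 * m_eff * m_e * R^2)
dE = pi^2 * (1.055e-34)^2 / (2 * 0.26 * 9.109e-31 * (9e-09)^2) J, divided by 1.602e-19 J/eV
dE = 0.0179 eV
Total band gap = E_g(bulk) + dE = 1.92 + 0.0179 = 1.9379 eV

1.9379


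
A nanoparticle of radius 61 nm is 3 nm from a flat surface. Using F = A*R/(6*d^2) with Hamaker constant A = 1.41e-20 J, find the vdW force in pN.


Convert to SI: R = 61 nm = 6.1e-08 m, d = 3 nm = 3e-09 m
F = A * R / (6 * d^2)
F = 1.41e-20 * 6.1e-08 / (6 * (3e-09)^2)
F = 1.59278e-11 N = 15.928 pN

15.928


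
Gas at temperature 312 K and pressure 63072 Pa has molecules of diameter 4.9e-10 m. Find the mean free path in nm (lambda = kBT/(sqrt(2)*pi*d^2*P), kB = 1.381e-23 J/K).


Mean free path: lambda = kB*T / (sqrt(2) * pi * d^2 * P)
lambda = 1.381e-23 * 312 / (sqrt(2) * pi * (4.9e-10)^2 * 63072)
lambda = 6.40405e-08 m
lambda = 64.04 nm

64.04


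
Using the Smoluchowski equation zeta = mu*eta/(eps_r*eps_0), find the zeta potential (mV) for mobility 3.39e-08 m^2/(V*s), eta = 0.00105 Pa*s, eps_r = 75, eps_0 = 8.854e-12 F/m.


Smoluchowski equation: zeta = mu * eta / (eps_r * eps_0)
zeta = 3.39e-08 * 0.00105 / (75 * 8.854e-12)
zeta = 0.053603 V = 53.6 mV

53.6


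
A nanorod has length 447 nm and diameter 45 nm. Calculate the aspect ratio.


Aspect ratio AR = length / diameter
AR = 447 / 45
AR = 9.93

9.93


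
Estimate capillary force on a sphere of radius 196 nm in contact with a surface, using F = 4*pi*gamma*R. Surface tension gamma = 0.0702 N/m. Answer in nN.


Convert radius: R = 196 nm = 1.96e-07 m
F = 4 * pi * gamma * R
F = 4 * pi * 0.0702 * 1.96e-07
F = 1.72903e-07 N = 172.9032 nN

172.9032


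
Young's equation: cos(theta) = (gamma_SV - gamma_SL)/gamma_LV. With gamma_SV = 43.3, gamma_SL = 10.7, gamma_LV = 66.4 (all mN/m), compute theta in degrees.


cos(theta) = (gamma_SV - gamma_SL) / gamma_LV
cos(theta) = (43.3 - 10.7) / 66.4
cos(theta) = 0.490964
theta = arccos(0.490964) = 60.6 degrees

60.6


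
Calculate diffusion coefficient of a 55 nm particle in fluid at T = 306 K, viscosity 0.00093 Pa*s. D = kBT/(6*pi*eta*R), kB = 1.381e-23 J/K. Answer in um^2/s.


Radius R = 55/2 = 27.5 nm = 2.75e-08 m
D = kB*T / (6*pi*eta*R)
D = 1.381e-23 * 306 / (6 * pi * 0.00093 * 2.75e-08)
D = 8.76594e-12 m^2/s = 8.766 um^2/s

8.766


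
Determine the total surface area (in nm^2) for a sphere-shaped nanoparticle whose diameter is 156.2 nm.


Radius r = 156.2/2 = 78.1 nm
Surface area SA = 4 * pi * r^2
SA = 4 * pi * (78.1)^2
SA = 76649.96 nm^2

76649.96


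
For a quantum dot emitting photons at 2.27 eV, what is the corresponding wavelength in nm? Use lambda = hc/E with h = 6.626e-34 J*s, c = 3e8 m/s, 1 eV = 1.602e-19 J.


Convert energy: E = 2.27 eV = 2.27 * 1.602e-19 = 3.63654e-19 J
lambda = h*c / E = 6.626e-34 * 3e8 / 3.63654e-19
lambda = 5.46618e-07 m = 546.6 nm

546.6


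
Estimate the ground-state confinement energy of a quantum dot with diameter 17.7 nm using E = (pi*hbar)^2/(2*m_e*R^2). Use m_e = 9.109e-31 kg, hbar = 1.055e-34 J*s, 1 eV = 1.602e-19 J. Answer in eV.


Radius R = 17.7/2 = 8.85 nm = 8.85e-09 m
E = (pi * 1.055e-34)^2 / (2 * 9.109e-31 * (8.85e-09)^2)
E(J) = 7.6987e-22
E = E(J) / 1.602e-19 = 0.0048 eV

0.0048


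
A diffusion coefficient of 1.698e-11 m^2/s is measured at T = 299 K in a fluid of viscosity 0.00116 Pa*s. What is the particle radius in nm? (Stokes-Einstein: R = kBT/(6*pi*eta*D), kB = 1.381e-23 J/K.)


Stokes-Einstein: R = kB*T / (6*pi*eta*D)
R = 1.381e-23 * 299 / (6 * pi * 0.00116 * 1.698e-11)
R = 1.11216e-08 m = 11.12 nm

11.12


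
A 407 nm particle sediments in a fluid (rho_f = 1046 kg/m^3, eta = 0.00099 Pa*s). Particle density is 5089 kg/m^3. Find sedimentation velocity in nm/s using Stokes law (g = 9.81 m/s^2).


Radius R = 407/2 nm = 2.035e-07 m
Density difference = 5089 - 1046 = 4043 kg/m^3
v = 2 * R^2 * (rho_p - rho_f) * g / (9 * eta)
v = 2 * (2.035e-07)^2 * 4043 * 9.81 / (9 * 0.00099)
v = 3.68684e-07 m/s = 368.6836 nm/s

368.6836


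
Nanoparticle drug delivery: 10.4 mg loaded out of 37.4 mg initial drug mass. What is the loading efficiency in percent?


Drug loading efficiency = (drug loaded / drug initial) * 100
DLE = 10.4 / 37.4 * 100
DLE = 0.2781 * 100
DLE = 27.81%

27.81


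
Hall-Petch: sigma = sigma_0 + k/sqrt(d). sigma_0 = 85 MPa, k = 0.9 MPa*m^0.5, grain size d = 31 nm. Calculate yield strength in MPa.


d = 31 nm = 3.1e-08 m
sqrt(d) = 0.0001760682
Hall-Petch contribution = k / sqrt(d) = 0.9 / 0.0001760682 = 5111.7 MPa
sigma = sigma_0 + k/sqrt(d) = 85 + 5111.7 = 5196.7 MPa

5196.7


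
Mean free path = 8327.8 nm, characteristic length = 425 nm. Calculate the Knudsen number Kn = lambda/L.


Knudsen number Kn = lambda / L
Kn = 8327.8 / 425
Kn = 19.5948

19.5948


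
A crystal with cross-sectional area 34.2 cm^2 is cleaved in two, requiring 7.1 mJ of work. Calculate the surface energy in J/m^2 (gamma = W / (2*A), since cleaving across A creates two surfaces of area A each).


Convert: A = 34.2 cm^2 = 0.00342 m^2, W = 7.1 mJ = 0.0071 J
Cleaving exposes two faces of area A, so total new surface = 2*A and gamma = W / (2*A)
gamma = 0.0071 / (2 * 0.00342)
gamma = 1.038 J/m^2

1.038


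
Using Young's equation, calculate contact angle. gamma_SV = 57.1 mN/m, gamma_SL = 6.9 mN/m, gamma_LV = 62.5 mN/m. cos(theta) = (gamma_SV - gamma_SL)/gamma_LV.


cos(theta) = (gamma_SV - gamma_SL) / gamma_LV
cos(theta) = (57.1 - 6.9) / 62.5
cos(theta) = 0.8032
theta = arccos(0.8032) = 36.56 degrees

36.56


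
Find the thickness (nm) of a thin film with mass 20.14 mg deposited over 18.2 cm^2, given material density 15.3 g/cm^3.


Convert: m = 20.14 mg = 2.0140e-05 kg, A = 18.2 cm^2 = 1.8200e-03 m^2, rho = 15.3 g/cm^3 = 15300 kg/m^3
t = m / (A * rho)
t = 2.0140e-05 / (1.8200e-03 * 15300)
t = 7.2326e-07 m = 723.3 nm

723.3


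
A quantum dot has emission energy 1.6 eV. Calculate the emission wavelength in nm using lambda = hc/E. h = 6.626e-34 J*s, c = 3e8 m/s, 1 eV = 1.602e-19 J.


Convert energy: E = 1.6 eV = 1.6 * 1.602e-19 = 2.5632e-19 J
lambda = h*c / E = 6.626e-34 * 3e8 / 2.5632e-19
lambda = 7.75515e-07 m = 775.5 nm

775.5


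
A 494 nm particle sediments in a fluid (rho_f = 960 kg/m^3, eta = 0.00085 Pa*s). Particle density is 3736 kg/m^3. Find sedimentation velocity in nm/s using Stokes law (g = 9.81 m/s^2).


Radius R = 494/2 nm = 2.47e-07 m
Density difference = 3736 - 960 = 2776 kg/m^3
v = 2 * R^2 * (rho_p - rho_f) * g / (9 * eta)
v = 2 * (2.47e-07)^2 * 2776 * 9.81 / (9 * 0.00085)
v = 4.34361e-07 m/s = 434.3611 nm/s

434.3611


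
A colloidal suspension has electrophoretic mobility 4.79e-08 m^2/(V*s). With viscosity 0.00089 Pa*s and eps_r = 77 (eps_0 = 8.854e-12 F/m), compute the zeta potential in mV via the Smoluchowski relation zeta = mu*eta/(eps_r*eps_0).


Smoluchowski equation: zeta = mu * eta / (eps_r * eps_0)
zeta = 4.79e-08 * 0.00089 / (77 * 8.854e-12)
zeta = 0.062531 V = 62.53 mV

62.53


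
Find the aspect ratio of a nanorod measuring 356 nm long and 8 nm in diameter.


Aspect ratio AR = length / diameter
AR = 356 / 8
AR = 44.5

44.5


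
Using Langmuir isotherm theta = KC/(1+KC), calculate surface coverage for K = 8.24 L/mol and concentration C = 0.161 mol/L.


Langmuir isotherm: theta = K*C / (1 + K*C)
K*C = 8.24 * 0.161 = 1.32664
theta = 1.32664 / (1 + 1.32664) = 1.32664 / 2.32664
theta = 0.5702

0.5702


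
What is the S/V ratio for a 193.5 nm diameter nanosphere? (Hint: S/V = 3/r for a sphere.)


Radius r = 193.5/2 = 96.75 nm
S/V = 3 / r = 3 / 96.75
S/V = 0.031 nm^-1

0.031


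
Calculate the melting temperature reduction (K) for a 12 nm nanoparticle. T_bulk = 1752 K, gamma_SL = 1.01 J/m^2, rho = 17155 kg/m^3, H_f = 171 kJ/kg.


Radius R = 12/2 = 6 nm = 6e-09 m
Convert H_f = 171 kJ/kg = 171000 J/kg
dT = 2 * gamma_SL * T_bulk / (rho * H_f * R)
dT = 2 * 1.01 * 1752 / (17155 * 171000 * 6e-09)
dT = 201.1 K

201.1


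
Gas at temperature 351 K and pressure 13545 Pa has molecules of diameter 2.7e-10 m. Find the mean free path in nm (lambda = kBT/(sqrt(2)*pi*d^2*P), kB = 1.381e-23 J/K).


Mean free path: lambda = kB*T / (sqrt(2) * pi * d^2 * P)
lambda = 1.381e-23 * 351 / (sqrt(2) * pi * (2.7e-10)^2 * 13545)
lambda = 1.10492e-06 m
lambda = 1104.92 nm

1104.92


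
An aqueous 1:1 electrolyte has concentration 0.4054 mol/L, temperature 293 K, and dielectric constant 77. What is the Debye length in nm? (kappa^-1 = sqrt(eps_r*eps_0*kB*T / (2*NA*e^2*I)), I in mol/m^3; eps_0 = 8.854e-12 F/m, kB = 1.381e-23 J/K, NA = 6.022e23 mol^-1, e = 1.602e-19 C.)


Ionic strength I = 0.4054 * 1^2 * 1000 = 405.4 mol/m^3
kappa^-1 = sqrt(77 * 8.854e-12 * 1.381e-23 * 293 / (2 * 6.022e23 * (1.602e-19)^2 * 405.4))
kappa^-1 = 0.469 nm

0.469


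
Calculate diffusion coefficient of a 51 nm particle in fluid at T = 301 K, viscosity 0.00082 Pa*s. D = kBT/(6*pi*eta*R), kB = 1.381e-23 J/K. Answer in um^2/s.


Radius R = 51/2 = 25.5 nm = 2.55e-08 m
D = kB*T / (6*pi*eta*R)
D = 1.381e-23 * 301 / (6 * pi * 0.00082 * 2.55e-08)
D = 1.05464e-11 m^2/s = 10.546 um^2/s

10.546


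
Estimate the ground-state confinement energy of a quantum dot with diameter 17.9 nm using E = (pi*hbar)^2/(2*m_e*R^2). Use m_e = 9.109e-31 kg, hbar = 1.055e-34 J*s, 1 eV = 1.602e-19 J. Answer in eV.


Radius R = 17.9/2 = 8.95 nm = 8.95e-09 m
E = (pi * 1.055e-34)^2 / (2 * 9.109e-31 * (8.95e-09)^2)
E(J) = 7.52762e-22
E = E(J) / 1.602e-19 = 0.0047 eV

0.0047


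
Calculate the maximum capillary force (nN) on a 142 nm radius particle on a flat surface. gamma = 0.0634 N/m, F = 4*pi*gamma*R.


Convert radius: R = 142 nm = 1.42e-07 m
F = 4 * pi * gamma * R
F = 4 * pi * 0.0634 * 1.42e-07
F = 1.13133e-07 N = 113.1325 nN

113.1325


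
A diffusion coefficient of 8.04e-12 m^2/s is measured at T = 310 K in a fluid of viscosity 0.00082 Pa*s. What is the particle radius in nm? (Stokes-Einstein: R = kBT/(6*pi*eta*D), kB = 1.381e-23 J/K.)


Stokes-Einstein: R = kB*T / (6*pi*eta*D)
R = 1.381e-23 * 310 / (6 * pi * 0.00082 * 8.04e-12)
R = 3.44496e-08 m = 34.45 nm

34.45


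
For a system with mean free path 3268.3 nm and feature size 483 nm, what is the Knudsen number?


Knudsen number Kn = lambda / L
Kn = 3268.3 / 483
Kn = 6.7667

6.7667


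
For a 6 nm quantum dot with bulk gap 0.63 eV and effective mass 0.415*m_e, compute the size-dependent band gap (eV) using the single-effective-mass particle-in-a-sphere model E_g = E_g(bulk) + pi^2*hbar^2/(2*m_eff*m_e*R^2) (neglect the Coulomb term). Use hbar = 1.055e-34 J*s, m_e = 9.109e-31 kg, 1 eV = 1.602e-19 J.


Radius R = 6/2 nm = 3e-09 m
Confinement energy dE = pi^2 * hbar^2 / (2 * m_eff * m_e * R^2)
dE = pi^2 * (1.055e-34)^2 / (2 * 0.415 * 9.109e-31 * (3e-09)^2) J, divided by 1.602e-19 J/eV
dE = 0.1008 eV
Total band gap = E_g(bulk) + dE = 0.63 + 0.1008 = 0.7308 eV

0.7308


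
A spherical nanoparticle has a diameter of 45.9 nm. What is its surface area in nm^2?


Radius r = 45.9/2 = 22.95 nm
Surface area SA = 4 * pi * r^2
SA = 4 * pi * (22.95)^2
SA = 6618.74 nm^2

6618.74


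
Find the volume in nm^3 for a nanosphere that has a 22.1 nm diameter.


Radius r = 22.1/2 = 11.05 nm
Volume V = (4/3) * pi * r^3
V = (4/3) * pi * (11.05)^3
V = 5651.65 nm^3

5651.65


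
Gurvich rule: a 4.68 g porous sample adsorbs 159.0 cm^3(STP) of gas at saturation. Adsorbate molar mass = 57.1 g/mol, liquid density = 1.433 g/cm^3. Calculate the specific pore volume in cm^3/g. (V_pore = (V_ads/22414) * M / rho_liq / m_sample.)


Moles adsorbed n = V_ads / 22414 = 159.0 / 22414 = 7.093781e-03 mol
Liquid volume V_liq = n * M / rho_liq = 7.093781e-03 * 57.1 / 1.433 = 0.28266 cm^3
Specific pore volume V_pore = V_liq / m_sample = 0.28266 / 4.68
V_pore = 0.0604 cm^3/g

0.0604


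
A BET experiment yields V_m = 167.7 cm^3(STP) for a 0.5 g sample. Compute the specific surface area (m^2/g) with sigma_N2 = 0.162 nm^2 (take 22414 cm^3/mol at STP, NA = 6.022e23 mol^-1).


Number of moles in monolayer = V_m / 22414 = 167.7 / 22414 = 0.00748193
Number of molecules = moles * NA = 0.00748193 * 6.022e23
SA = molecules * sigma / mass
SA = (167.7 / 22414) * 6.022e23 * 0.162e-18 / 0.5
SA = 1459.8 m^2/g

1459.8


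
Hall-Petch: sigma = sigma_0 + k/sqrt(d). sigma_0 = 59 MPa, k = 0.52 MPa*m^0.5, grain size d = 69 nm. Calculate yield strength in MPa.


d = 69 nm = 6.9e-08 m
sqrt(d) = 0.0002626785
Hall-Petch contribution = k / sqrt(d) = 0.52 / 0.0002626785 = 1979.6 MPa
sigma = sigma_0 + k/sqrt(d) = 59 + 1979.6 = 2038.6 MPa

2038.6


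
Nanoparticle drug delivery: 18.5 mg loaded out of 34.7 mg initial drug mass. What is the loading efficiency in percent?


Drug loading efficiency = (drug loaded / drug initial) * 100
DLE = 18.5 / 34.7 * 100
DLE = 0.5331 * 100
DLE = 53.31%

53.31


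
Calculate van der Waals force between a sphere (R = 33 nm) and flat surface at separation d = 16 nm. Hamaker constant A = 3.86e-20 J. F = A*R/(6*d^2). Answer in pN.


Convert to SI: R = 33 nm = 3.3e-08 m, d = 16 nm = 1.6e-08 m
F = A * R / (6 * d^2)
F = 3.86e-20 * 3.3e-08 / (6 * (1.6e-08)^2)
F = 8.29297e-13 N = 0.829 pN

0.829


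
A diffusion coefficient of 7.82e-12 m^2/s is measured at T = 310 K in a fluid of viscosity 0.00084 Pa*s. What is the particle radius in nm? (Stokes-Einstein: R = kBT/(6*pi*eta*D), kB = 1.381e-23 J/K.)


Stokes-Einstein: R = kB*T / (6*pi*eta*D)
R = 1.381e-23 * 310 / (6 * pi * 0.00084 * 7.82e-12)
R = 3.45755e-08 m = 34.58 nm

34.58


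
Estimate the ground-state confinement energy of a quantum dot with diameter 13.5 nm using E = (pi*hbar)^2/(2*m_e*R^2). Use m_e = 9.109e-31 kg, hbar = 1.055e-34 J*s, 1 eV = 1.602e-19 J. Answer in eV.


Radius R = 13.5/2 = 6.75 nm = 6.75e-09 m
E = (pi * 1.055e-34)^2 / (2 * 9.109e-31 * (6.75e-09)^2)
E(J) = 1.32342e-21
E = E(J) / 1.602e-19 = 0.0083 eV

0.0083


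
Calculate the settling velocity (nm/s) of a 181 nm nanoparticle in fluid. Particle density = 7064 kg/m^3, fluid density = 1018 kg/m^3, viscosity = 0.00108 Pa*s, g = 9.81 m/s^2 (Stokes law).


Radius R = 181/2 nm = 9.05e-08 m
Density difference = 7064 - 1018 = 6046 kg/m^3
v = 2 * R^2 * (rho_p - rho_f) * g / (9 * eta)
v = 2 * (9.05e-08)^2 * 6046 * 9.81 / (9 * 0.00108)
v = 9.99535e-08 m/s = 99.9535 nm/s

99.9535


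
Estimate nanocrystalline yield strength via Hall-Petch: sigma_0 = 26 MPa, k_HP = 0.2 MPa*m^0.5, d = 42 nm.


d = 42 nm = 4.2e-08 m
sqrt(d) = 0.000204939
Hall-Petch contribution = k / sqrt(d) = 0.2 / 0.000204939 = 975.9 MPa
sigma = sigma_0 + k/sqrt(d) = 26 + 975.9 = 1001.9 MPa

1001.9


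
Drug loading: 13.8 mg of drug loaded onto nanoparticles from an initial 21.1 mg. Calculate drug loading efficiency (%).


Drug loading efficiency = (drug loaded / drug initial) * 100
DLE = 13.8 / 21.1 * 100
DLE = 0.654 * 100
DLE = 65.4%

65.4


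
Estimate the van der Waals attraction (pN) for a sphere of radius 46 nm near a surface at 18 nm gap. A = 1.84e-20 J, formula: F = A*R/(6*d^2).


Convert to SI: R = 46 nm = 4.6e-08 m, d = 18 nm = 1.8e-08 m
F = A * R / (6 * d^2)
F = 1.84e-20 * 4.6e-08 / (6 * (1.8e-08)^2)
F = 4.35391e-13 N = 0.435 pN

0.435


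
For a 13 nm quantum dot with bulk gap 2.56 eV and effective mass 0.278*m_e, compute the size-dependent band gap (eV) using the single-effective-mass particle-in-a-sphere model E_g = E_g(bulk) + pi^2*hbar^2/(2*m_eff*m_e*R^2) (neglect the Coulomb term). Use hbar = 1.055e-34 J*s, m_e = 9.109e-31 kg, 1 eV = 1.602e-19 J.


Radius R = 13/2 nm = 6.5e-09 m
Confinement energy dE = pi^2 * hbar^2 / (2 * m_eff * m_e * R^2)
dE = pi^2 * (1.055e-34)^2 / (2 * 0.278 * 9.109e-31 * (6.5e-09)^2) J, divided by 1.602e-19 J/eV
dE = 0.032 eV
Total band gap = E_g(bulk) + dE = 2.56 + 0.032 = 2.592 eV

2.592


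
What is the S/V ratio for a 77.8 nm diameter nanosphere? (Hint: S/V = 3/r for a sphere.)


Radius r = 77.8/2 = 38.9 nm
S/V = 3 / r = 3 / 38.9
S/V = 0.0771 nm^-1

0.0771


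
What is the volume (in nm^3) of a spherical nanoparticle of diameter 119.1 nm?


Radius r = 119.1/2 = 59.55 nm
Volume V = (4/3) * pi * r^3
V = (4/3) * pi * (59.55)^3
V = 884573.46 nm^3

884573.46


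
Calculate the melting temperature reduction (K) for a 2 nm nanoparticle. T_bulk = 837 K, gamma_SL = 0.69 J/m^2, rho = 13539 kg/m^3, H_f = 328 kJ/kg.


Radius R = 2/2 = 1 nm = 1e-09 m
Convert H_f = 328 kJ/kg = 328000 J/kg
dT = 2 * gamma_SL * T_bulk / (rho * H_f * R)
dT = 2 * 0.69 * 837 / (13539 * 328000 * 1e-09)
dT = 260.1 K

260.1


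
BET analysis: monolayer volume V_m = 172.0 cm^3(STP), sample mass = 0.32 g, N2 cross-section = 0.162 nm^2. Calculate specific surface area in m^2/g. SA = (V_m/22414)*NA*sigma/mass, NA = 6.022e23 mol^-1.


Number of moles in monolayer = V_m / 22414 = 172.0 / 22414 = 0.00767378
Number of molecules = moles * NA = 0.00767378 * 6.022e23
SA = molecules * sigma / mass
SA = (172.0 / 22414) * 6.022e23 * 0.162e-18 / 0.32
SA = 2339.5 m^2/g

2339.5


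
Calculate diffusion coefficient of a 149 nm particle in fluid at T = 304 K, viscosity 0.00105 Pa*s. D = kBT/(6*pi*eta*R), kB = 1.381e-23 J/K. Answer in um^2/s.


Radius R = 149/2 = 74.5 nm = 7.45e-08 m
D = kB*T / (6*pi*eta*R)
D = 1.381e-23 * 304 / (6 * pi * 0.00105 * 7.45e-08)
D = 2.84722e-12 m^2/s = 2.847 um^2/s

2.847


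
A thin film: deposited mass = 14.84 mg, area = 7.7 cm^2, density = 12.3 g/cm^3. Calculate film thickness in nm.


Convert: m = 14.84 mg = 1.4840e-05 kg, A = 7.7 cm^2 = 7.7000e-04 m^2, rho = 12.3 g/cm^3 = 12300 kg/m^3
t = m / (A * rho)
t = 1.4840e-05 / (7.7000e-04 * 12300)
t = 1.5669e-06 m = 1566.9 nm

1566.9


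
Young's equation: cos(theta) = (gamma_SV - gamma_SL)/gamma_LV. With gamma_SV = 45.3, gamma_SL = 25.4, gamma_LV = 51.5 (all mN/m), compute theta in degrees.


cos(theta) = (gamma_SV - gamma_SL) / gamma_LV
cos(theta) = (45.3 - 25.4) / 51.5
cos(theta) = 0.386408
theta = arccos(0.386408) = 67.27 degrees

67.27
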